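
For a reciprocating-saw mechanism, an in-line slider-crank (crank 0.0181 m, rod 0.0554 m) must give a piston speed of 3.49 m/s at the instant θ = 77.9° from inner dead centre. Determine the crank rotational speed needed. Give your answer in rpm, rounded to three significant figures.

For an in-line slider-crank, |v_piston| = rω|sinθ|·[1 + r cosθ/√(L² − r² sin²θ)].
With r = 0.0181 m, L = 0.0554 m, θ = 77.9°: the bracketed kinematic factor |dx/dθ| = 0.018977 m.
ω = v/|dx/dθ| = 3.49/0.018977 = 183.91 rad/s.
N = 60ω/(2π) = 1756.2 rpm.

1760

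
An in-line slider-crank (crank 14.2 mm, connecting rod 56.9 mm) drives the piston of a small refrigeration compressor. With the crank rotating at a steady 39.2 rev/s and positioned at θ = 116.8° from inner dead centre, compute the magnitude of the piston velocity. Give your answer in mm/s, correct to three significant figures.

ω = 2π·39.2 = 246.3 rad/s
For an in-line slider-crank, x = r cosθ + √(L² − r² sin²θ), so v = −rω sinθ·[1 + r cosθ/√(L² − r² sin²θ)].
With r = 0.0142 m, L = 0.0569 m, θ = 116.8°: √(L² − r² sin²θ) = 0.05547 m.
v = −0.0142·246.3·0.89259·[1 + 0.0142·-0.45088/0.05547] = -2.7615 m/s.
|v| = 2.7615 m/s = 2761.5 mm/s.

2760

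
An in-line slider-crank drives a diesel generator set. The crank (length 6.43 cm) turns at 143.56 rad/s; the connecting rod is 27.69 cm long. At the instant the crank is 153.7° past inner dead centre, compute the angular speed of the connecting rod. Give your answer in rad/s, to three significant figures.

ω = 143.6 rad/s
The rod makes angle φ with the slider axis where L sinφ = r sinθ; differentiating, L cosφ·φ̇ = r ω cosθ.
L cosφ = √(L² − r² sin²θ) = 0.27543 m.
|ω_rod| = r ω |cosθ| / √(L² − r² sin²θ) = 0.0643·143.6·0.89649/0.27543 = 30.045 rad/s.

30.0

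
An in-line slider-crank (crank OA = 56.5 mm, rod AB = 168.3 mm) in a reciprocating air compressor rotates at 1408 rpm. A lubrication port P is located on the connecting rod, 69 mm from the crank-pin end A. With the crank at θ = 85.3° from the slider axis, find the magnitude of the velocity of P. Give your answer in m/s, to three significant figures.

ω = 147.4 rad/s.  Crank-pin speed |V_A| = rω = 8.3307 m/s, perpendicular to OA.
Rod angle: sinφ = −(r/L) sinθ ⇒ φ = -19.547°; ω_rod = −rω cosθ/√(L²−r²sin²θ) = -4.3039 rad/s.
V_P = V_A + ω_rod × AP, with AP = 0.069 m along the rod.
Components: V_Px = −rω sinθ − a·ω_rod·sinφ = -8.402 m/s;  V_Py = rω cosθ + a·ω_rod·cosφ = +0.40275 m/s.
|V_P| = √(V_Px² + V_Py²) = 8.4117 m/s.

8.41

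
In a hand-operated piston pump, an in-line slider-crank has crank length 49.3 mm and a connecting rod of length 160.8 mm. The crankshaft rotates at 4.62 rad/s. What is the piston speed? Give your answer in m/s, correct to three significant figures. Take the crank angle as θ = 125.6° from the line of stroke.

0.151

ω = 4.62 rad/s
For an in-line slider-crank, x = r cosθ + √(L² − r² sin²θ), so v = −rω sinθ·[1 + r cosθ/√(L² − r² sin²θ)].
With r = 0.0493 m, L = 0.1608 m, θ = 125.6°: √(L² − r² sin²θ) = 0.15572 m.
v = −0.0493·4.62·0.81310·[1 + 0.0493·-0.58212/0.15572] = -0.15107 m/s.
|v| = 0.15107 m/s.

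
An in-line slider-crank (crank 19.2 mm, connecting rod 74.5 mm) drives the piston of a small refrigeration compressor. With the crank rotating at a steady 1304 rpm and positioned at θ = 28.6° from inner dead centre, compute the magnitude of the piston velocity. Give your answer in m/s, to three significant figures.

ω = 2π·1304/60 = 136.6 rad/s
For an in-line slider-crank, x = r cosθ + √(L² − r² sin²θ), so v = −rω sinθ·[1 + r cosθ/√(L² − r² sin²θ)].
With r = 0.0192 m, L = 0.0745 m, θ = 28.6°: √(L² − r² sin²θ) = 0.073931 m.
v = −0.0192·136.6·0.47869·[1 + 0.0192·0.87798/0.073931] = -1.5412 m/s.
|v| = 1.5412 m/s.

1.54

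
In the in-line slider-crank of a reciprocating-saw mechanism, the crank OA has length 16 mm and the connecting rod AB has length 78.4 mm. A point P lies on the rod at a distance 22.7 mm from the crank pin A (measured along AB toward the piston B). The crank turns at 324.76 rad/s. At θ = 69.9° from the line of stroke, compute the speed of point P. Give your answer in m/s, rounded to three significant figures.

5.14

ω = 324.8 rad/s.  Crank-pin speed |V_A| = rω = 5.1962 m/s, perpendicular to OA.
Rod angle: sinφ = −(r/L) sinθ ⇒ φ = -11.049°; ω_rod = −rω cosθ/√(L²−r²sin²θ) = -23.207 rad/s.
V_P = V_A + ω_rod × AP, with AP = 0.0227 m along the rod.
Components: V_Px = −rω sinθ − a·ω_rod·sinφ = -4.9806 m/s;  V_Py = rω cosθ + a·ω_rod·cosφ = +1.2687 m/s.
|V_P| = √(V_Px² + V_Py²) = 5.1397 m/s.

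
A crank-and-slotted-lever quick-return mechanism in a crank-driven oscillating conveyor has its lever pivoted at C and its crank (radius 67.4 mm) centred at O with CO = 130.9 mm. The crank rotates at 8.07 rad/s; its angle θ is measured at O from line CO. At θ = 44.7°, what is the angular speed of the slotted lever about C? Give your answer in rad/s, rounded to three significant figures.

2.55

ω = 8.07 rad/s
Crank pin A relative to C: A = (d + r cosθ, r sinθ); lever angle φ = atan2(r sinθ, d + r cosθ).
Differentiating tanφ: φ̇ = rω(d cosθ + r)/(d² + r² + 2dr cosθ).
d² + r² + 2dr cosθ = |CA|² = 0.0342199 m²;  d cosθ + r = +0.16044 m.
|ω_lever| = |0.0674·8.07·+0.16044| / 0.0342199 = 2.5502 rad/s.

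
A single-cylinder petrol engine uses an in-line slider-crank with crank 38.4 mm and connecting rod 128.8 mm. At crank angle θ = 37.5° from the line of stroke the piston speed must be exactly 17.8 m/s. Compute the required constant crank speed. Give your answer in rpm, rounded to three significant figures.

For an in-line slider-crank, |v_piston| = rω|sinθ|·[1 + r cosθ/√(L² − r² sin²θ)].
With r = 0.0384 m, L = 0.1288 m, θ = 37.5°: the bracketed kinematic factor |dx/dθ| = 0.028999 m.
ω = v/|dx/dθ| = 17.8/0.028999 = 613.81 rad/s.
N = 60ω/(2π) = 5861.5 rpm.

5860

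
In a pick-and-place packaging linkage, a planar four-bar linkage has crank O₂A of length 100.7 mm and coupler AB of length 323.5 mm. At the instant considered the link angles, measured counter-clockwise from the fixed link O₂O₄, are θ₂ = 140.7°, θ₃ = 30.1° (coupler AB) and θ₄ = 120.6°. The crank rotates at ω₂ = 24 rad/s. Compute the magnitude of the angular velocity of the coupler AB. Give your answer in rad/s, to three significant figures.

ω₂ = 24 rad/s
Differentiating the loop-closure r₂e^{iθ₂}+r₃e^{iθ₃}=r₁+r₄e^{iθ₄} gives r₂ω₂e^{iθ₂}+r₃ω₃e^{iθ₃}=r₄ω₄e^{iθ₄}.
Eliminating the other unknown: ω₃ = r₂ω₂ sin(θ₄−θ₂) / [r₃ sin(θ₃−θ₄)].
Numerator sine = -0.34366; denominator sine = -0.99996.
Result = 0.1007·24·(-0.34366) / (0.3235·(-0.99996)) = +2.5675 rad/s; magnitude 2.5675 rad/s.

2.57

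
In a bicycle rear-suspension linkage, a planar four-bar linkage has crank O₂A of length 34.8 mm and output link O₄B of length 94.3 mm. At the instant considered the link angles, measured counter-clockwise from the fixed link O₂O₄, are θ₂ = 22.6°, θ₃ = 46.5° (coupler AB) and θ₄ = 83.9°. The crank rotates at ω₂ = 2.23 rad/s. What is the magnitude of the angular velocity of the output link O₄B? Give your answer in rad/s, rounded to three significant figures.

ω₂ = 2.23 rad/s
Differentiating the loop-closure r₂e^{iθ₂}+r₃e^{iθ₃}=r₁+r₄e^{iθ₄} gives r₂ω₂e^{iθ₂}+r₃ω₃e^{iθ₃}=r₄ω₄e^{iθ₄}.
Eliminating the other unknown: ω₄ = r₂ω₂ sin(θ₂−θ₃) / [r₄ sin(θ₄−θ₃)].
Numerator sine = -0.40514; denominator sine = +0.60738.
Result = 0.0348·2.23·(-0.40514) / (0.0943·(+0.60738)) = -0.54894 rad/s; magnitude 0.54894 rad/s.

0.549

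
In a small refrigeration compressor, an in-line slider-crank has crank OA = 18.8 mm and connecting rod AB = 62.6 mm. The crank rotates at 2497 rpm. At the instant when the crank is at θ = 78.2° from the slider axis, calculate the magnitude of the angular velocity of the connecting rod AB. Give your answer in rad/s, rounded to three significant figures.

ω = 261.5 rad/s (converted from 2497 rpm).
The rod makes angle φ with the slider axis where L sinφ = r sinθ; differentiating, L cosφ·φ̇ = r ω cosθ.
L cosφ = √(L² − r² sin²θ) = 0.059834 m.
|ω_rod| = r ω |cosθ| / √(L² − r² sin²θ) = 0.0188·261.5·0.20450/0.059834 = 16.801 rad/s.

16.8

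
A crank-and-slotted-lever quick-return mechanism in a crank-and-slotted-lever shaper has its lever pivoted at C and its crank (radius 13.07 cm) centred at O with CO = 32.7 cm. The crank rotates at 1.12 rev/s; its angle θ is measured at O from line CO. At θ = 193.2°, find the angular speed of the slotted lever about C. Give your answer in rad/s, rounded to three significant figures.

4.23

ω = 7.037 rad/s (from 1.12 rev/s).
Crank pin A relative to C: A = (d + r cosθ, r sinθ); lever angle φ = atan2(r sinθ, d + r cosθ).
Differentiating tanφ: φ̇ = rω(d cosθ + r)/(d² + r² + 2dr cosθ).
d² + r² + 2dr cosθ = |CA|² = 0.0407921 m²;  d cosθ + r = -0.18766 m.
|ω_lever| = |0.1307·7.037·-0.18766| / 0.0407921 = 4.2313 rad/s.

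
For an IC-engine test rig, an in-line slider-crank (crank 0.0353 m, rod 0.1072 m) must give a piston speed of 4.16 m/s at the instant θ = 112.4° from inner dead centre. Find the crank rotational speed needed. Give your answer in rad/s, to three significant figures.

For an in-line slider-crank, |v_piston| = rω|sinθ|·[1 + r cosθ/√(L² − r² sin²θ)].
With r = 0.0353 m, L = 0.1072 m, θ = 112.4°: the bracketed kinematic factor |dx/dθ| = 0.028337 m.
ω = v/|dx/dθ| = 4.16/0.028337 = 146.8 rad/s.

147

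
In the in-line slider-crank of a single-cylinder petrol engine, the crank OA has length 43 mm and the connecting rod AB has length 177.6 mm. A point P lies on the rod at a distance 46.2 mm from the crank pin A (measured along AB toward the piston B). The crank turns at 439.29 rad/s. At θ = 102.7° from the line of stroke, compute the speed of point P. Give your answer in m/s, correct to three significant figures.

ω = 439.3 rad/s.  Crank-pin speed |V_A| = rω = 18.889 m/s, perpendicular to OA.
Rod angle: sinφ = −(r/L) sinθ ⇒ φ = -13.662°; ω_rod = −rω cosθ/√(L²−r²sin²θ) = +24.064 rad/s.
V_P = V_A + ω_rod × AP, with AP = 0.0462 m along the rod.
Components: V_Px = −rω sinθ − a·ω_rod·sinφ = -18.165 m/s;  V_Py = rω cosθ + a·ω_rod·cosφ = -3.0725 m/s.
|V_P| = √(V_Px² + V_Py²) = 18.423 m/s.

18.4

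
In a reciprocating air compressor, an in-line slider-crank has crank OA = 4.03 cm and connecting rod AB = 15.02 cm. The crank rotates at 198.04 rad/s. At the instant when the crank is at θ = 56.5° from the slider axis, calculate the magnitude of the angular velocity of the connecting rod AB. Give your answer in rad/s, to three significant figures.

ω = 198 rad/s
The rod makes angle φ with the slider axis where L sinφ = r sinθ; differentiating, L cosφ·φ̇ = r ω cosθ.
L cosφ = √(L² − r² sin²θ) = 0.14639 m.
|ω_rod| = r ω |cosθ| / √(L² − r² sin²θ) = 0.0403·198·0.55194/0.14639 = 30.09 rad/s.

30.1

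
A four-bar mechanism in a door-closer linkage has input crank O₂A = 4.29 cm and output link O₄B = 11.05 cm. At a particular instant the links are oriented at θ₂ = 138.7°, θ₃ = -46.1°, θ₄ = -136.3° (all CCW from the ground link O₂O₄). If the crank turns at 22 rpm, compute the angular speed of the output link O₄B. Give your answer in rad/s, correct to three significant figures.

0.0748

ω₂ = 2.304 rad/s (from 22 rpm).
Differentiating the loop-closure r₂e^{iθ₂}+r₃e^{iθ₃}=r₁+r₄e^{iθ₄} gives r₂ω₂e^{iθ₂}+r₃ω₃e^{iθ₃}=r₄ω₄e^{iθ₄}.
Eliminating the other unknown: ω₄ = r₂ω₂ sin(θ₂−θ₃) / [r₄ sin(θ₄−θ₃)].
Numerator sine = -0.08368; denominator sine = -0.99999.
Result = 0.0429·2.304·(-0.08368) / (0.1105·(-0.99999)) = +0.074844 rad/s; magnitude 0.074844 rad/s.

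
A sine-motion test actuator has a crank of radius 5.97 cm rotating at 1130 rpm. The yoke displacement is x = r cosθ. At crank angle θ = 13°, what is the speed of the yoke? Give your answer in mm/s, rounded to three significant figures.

1590

ω = 118.3 rad/s (from 1130 rpm).
x = r cosθ ⇒ ẋ = −rω sinθ.
|v| = rω|sinθ| = 0.0597·118.3·|sin 13°| = 1.5892 m/s = 1589.2 mm/s.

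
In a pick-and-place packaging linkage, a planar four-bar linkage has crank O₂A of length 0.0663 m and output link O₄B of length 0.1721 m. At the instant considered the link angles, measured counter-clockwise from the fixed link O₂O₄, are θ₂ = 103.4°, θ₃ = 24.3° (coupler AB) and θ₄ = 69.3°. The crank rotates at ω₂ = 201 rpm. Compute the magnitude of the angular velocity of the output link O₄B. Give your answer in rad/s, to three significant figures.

11.3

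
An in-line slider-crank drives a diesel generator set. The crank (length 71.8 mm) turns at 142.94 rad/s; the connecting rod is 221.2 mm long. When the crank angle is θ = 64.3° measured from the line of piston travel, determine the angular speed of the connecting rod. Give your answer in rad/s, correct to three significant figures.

21.0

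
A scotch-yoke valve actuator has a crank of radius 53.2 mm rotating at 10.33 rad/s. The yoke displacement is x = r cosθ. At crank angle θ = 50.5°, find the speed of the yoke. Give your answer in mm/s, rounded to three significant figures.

ω = 10.33 rad/s
x = r cosθ ⇒ ẋ = −rω sinθ.
|v| = rω|sinθ| = 0.0532·10.33·|sin 50.5°| = 0.42405 m/s = 424.05 mm/s.

424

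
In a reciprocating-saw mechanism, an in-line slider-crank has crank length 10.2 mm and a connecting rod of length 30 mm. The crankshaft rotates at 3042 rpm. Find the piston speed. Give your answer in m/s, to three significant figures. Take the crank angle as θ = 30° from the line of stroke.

2.11

ω = 2π·3042/60 = 318.6 rad/s
For an in-line slider-crank, x = r cosθ + √(L² − r² sin²θ), so v = −rω sinθ·[1 + r cosθ/√(L² − r² sin²θ)].
With r = 0.0102 m, L = 0.03 m, θ = 30°: √(L² − r² sin²θ) = 0.029563 m.
v = −0.0102·318.6·0.50000·[1 + 0.0102·0.86603/0.029563] = -2.1101 m/s.
|v| = 2.1101 m/s.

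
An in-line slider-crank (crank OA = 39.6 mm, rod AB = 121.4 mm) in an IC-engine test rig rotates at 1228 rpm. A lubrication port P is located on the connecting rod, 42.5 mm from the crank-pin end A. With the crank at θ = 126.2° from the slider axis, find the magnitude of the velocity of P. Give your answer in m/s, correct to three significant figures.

4.29

ω = 128.6 rad/s.  Crank-pin speed |V_A| = rω = 5.0924 m/s, perpendicular to OA.
Rod angle: sinφ = −(r/L) sinθ ⇒ φ = -15.262°; ω_rod = −rω cosθ/√(L²−r²sin²θ) = +25.68 rad/s.
V_P = V_A + ω_rod × AP, with AP = 0.0425 m along the rod.
Components: V_Px = −rω sinθ − a·ω_rod·sinφ = -3.8221 m/s;  V_Py = rω cosθ + a·ω_rod·cosφ = -1.9547 m/s.
|V_P| = √(V_Px² + V_Py²) = 4.2929 m/s.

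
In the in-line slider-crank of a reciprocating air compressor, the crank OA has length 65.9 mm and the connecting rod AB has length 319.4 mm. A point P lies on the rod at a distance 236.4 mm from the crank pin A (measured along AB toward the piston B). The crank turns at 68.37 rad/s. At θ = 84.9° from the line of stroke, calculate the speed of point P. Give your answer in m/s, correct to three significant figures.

ω = 68.37 rad/s.  Crank-pin speed |V_A| = rω = 4.5056 m/s, perpendicular to OA.
Rod angle: sinφ = −(r/L) sinθ ⇒ φ = -11.859°; ω_rod = −rω cosθ/√(L²−r²sin²θ) = -1.2813 rad/s.
V_P = V_A + ω_rod × AP, with AP = 0.2364 m along the rod.
Components: V_Px = −rω sinθ − a·ω_rod·sinφ = -4.55 m/s;  V_Py = rω cosθ + a·ω_rod·cosφ = +0.10408 m/s.
|V_P| = √(V_Px² + V_Py²) = 4.5512 m/s.

4.55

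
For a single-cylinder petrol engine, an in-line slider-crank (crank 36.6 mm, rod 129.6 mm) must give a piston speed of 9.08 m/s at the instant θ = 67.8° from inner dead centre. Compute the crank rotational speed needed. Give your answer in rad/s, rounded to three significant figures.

241

For an in-line slider-crank, |v_piston| = rω|sinθ|·[1 + r cosθ/√(L² − r² sin²θ)].
With r = 0.0366 m, L = 0.1296 m, θ = 67.8°: the bracketed kinematic factor |dx/dθ| = 0.037633 m.
ω = v/|dx/dθ| = 9.08/0.037633 = 241.28 rad/s.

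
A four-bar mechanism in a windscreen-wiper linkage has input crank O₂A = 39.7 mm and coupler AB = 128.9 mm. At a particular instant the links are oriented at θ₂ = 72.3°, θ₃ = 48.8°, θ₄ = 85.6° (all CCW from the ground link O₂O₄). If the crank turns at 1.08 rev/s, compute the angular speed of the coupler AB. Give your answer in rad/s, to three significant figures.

ω₂ = 6.786 rad/s (from 1.08 rev/s).
Differentiating the loop-closure r₂e^{iθ₂}+r₃e^{iθ₃}=r₁+r₄e^{iθ₄} gives r₂ω₂e^{iθ₂}+r₃ω₃e^{iθ₃}=r₄ω₄e^{iθ₄}.
Eliminating the other unknown: ω₃ = r₂ω₂ sin(θ₄−θ₂) / [r₃ sin(θ₃−θ₄)].
Numerator sine = +0.23005; denominator sine = -0.59902.
Result = 0.0397·6.786·(+0.23005) / (0.1289·(-0.59902)) = -0.80264 rad/s; magnitude 0.80264 rad/s.

0.803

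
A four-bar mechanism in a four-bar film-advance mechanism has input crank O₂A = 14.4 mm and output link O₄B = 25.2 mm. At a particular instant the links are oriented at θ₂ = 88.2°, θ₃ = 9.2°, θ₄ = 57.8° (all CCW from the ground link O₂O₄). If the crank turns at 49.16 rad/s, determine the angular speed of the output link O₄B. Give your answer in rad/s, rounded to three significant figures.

36.8

ω₂ = 49.16 rad/s
Differentiating the loop-closure r₂e^{iθ₂}+r₃e^{iθ₃}=r₁+r₄e^{iθ₄} gives r₂ω₂e^{iθ₂}+r₃ω₃e^{iθ₃}=r₄ω₄e^{iθ₄}.
Eliminating the other unknown: ω₄ = r₂ω₂ sin(θ₂−θ₃) / [r₄ sin(θ₄−θ₃)].
Numerator sine = +0.98163; denominator sine = +0.75011.
Result = 0.0144·49.16·(+0.98163) / (0.0252·(+0.75011)) = +36.762 rad/s; magnitude 36.762 rad/s.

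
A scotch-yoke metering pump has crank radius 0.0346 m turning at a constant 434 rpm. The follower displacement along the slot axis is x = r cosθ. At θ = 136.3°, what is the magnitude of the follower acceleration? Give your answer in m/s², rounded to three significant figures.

ω = 45.45 rad/s (from 434 rpm).
x = r cosθ ⇒ ẍ = −rω² cosθ (ω constant).
|a| = rω²|cosθ| = 0.0346·(45.45)²·|cos 136.3°| = 51.669 m/s².

51.7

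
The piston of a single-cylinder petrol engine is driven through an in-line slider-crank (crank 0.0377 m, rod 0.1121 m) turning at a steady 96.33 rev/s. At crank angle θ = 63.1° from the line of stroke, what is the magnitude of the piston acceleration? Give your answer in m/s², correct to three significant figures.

3470

ω = 2π·96.3 = 605.3 rad/s
x(θ) = r cosθ + √(L² − r² sin²θ); with ω constant, a = ω²·d²x/dθ².
d²x/dθ² = −r cosθ − r²(cos2θ)/√u − r⁴ sin²2θ/(4u^{3/2}),  u = L² − r² sin²θ = 0.0114361 m².
Substituting r = 0.0377 m, L = 0.1121 m, θ = 63.1°: d²x/dθ² = -0.0094762 m.
a = ω²·d²x/dθ² = (605.3)²·(-0.0094762) = -3471.5 m/s²;  |a| = 3471.5 m/s².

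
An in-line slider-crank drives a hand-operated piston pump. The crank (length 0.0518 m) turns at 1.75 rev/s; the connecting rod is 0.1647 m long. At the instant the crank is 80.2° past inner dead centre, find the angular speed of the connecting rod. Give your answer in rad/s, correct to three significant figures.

0.619

ω = 11 rad/s (converted from 1.75 rev/s).
The rod makes angle φ with the slider axis where L sinφ = r sinθ; differentiating, L cosφ·φ̇ = r ω cosθ.
L cosφ = √(L² − r² sin²θ) = 0.15659 m.
|ω_rod| = r ω |cosθ| / √(L² − r² sin²θ) = 0.0518·11·0.17021/0.15659 = 0.61911 rad/s.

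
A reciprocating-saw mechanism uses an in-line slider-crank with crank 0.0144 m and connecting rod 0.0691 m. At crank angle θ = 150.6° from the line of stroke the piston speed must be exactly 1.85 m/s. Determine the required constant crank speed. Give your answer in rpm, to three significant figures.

3060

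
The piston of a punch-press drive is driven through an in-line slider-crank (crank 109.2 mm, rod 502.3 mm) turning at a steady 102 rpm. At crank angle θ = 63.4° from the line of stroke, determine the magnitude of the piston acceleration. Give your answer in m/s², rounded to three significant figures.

ω = 2π·102/60 = 10.68 rad/s
x(θ) = r cosθ + √(L² − r² sin²θ); with ω constant, a = ω²·d²x/dθ².
d²x/dθ² = −r cosθ − r²(cos2θ)/√u − r⁴ sin²2θ/(4u^{3/2}),  u = L² − r² sin²θ = 0.242771 m².
Substituting r = 0.1092 m, L = 0.5023 m, θ = 63.4°: d²x/dθ² = -0.034588 m.
a = ω²·d²x/dθ² = (10.68)²·(-0.034588) = -3.9463 m/s²;  |a| = 3.9463 m/s².

3.95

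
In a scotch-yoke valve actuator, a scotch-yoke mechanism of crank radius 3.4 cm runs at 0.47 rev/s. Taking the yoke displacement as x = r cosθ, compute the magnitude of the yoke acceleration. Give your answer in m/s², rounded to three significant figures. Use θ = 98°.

ω = 2.953 rad/s (from 0.47 rev/s).
x = r cosθ ⇒ ẍ = −rω² cosθ (ω constant).
|a| = rω²|cosθ| = 0.034·(2.953)²·|cos 98°| = 0.041266 m/s².

0.0413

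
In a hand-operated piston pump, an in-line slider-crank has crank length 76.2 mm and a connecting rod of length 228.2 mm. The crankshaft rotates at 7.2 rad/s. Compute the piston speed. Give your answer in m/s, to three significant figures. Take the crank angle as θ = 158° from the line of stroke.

0.141

ω = 7.2 rad/s
For an in-line slider-crank, x = r cosθ + √(L² − r² sin²θ), so v = −rω sinθ·[1 + r cosθ/√(L² − r² sin²θ)].
With r = 0.0762 m, L = 0.2282 m, θ = 158°: √(L² − r² sin²θ) = 0.22641 m.
v = −0.0762·7.2·0.37461·[1 + 0.0762·-0.92718/0.22641] = -0.14139 m/s.
|v| = 0.14139 m/s.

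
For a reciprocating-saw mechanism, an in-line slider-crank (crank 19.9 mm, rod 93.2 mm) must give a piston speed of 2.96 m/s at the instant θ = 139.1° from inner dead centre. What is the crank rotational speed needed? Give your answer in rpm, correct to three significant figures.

For an in-line slider-crank, |v_piston| = rω|sinθ|·[1 + r cosθ/√(L² − r² sin²θ)].
With r = 0.0199 m, L = 0.0932 m, θ = 139.1°: the bracketed kinematic factor |dx/dθ| = 0.010906 m.
ω = v/|dx/dθ| = 2.96/0.010906 = 271.42 rad/s.
N = 60ω/(2π) = 2591.9 rpm.

2590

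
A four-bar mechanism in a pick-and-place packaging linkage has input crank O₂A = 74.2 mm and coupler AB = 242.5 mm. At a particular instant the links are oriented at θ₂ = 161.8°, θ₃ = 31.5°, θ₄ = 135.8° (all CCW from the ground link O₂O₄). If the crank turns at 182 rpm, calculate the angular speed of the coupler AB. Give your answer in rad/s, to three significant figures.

ω₂ = 19.06 rad/s (from 182 rpm).
Differentiating the loop-closure r₂e^{iθ₂}+r₃e^{iθ₃}=r₁+r₄e^{iθ₄} gives r₂ω₂e^{iθ₂}+r₃ω₃e^{iθ₃}=r₄ω₄e^{iθ₄}.
Eliminating the other unknown: ω₃ = r₂ω₂ sin(θ₄−θ₂) / [r₃ sin(θ₃−θ₄)].
Numerator sine = -0.43837; denominator sine = -0.96902.
Result = 0.0742·19.06·(-0.43837) / (0.2425·(-0.96902)) = +2.6382 rad/s; magnitude 2.6382 rad/s.

2.64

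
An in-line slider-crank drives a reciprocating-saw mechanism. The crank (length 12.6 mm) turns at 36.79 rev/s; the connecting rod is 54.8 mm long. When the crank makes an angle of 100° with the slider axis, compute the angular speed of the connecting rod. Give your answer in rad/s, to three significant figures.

9.48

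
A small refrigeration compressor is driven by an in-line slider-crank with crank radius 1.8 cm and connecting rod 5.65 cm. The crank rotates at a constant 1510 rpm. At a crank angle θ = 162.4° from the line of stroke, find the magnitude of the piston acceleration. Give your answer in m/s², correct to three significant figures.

ω = 2π·1510/60 = 158.1 rad/s
x(θ) = r cosθ + √(L² − r² sin²θ); with ω constant, a = ω²·d²x/dθ².
d²x/dθ² = −r cosθ − r²(cos2θ)/√u − r⁴ sin²2θ/(4u^{3/2}),  u = L² − r² sin²θ = 0.00316263 m².
Substituting r = 0.018 m, L = 0.0565 m, θ = 162.4°: d²x/dθ² = +0.012401 m.
a = ω²·d²x/dθ² = (158.1)²·(+0.012401) = +310.07 m/s²;  |a| = 310.07 m/s².

310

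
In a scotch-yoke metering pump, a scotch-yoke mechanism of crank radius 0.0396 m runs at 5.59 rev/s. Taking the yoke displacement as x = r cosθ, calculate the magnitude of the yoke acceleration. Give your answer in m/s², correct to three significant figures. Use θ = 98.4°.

ω = 35.12 rad/s (from 5.59 rev/s).
x = r cosθ ⇒ ẍ = −rω² cosθ (ω constant).
|a| = rω²|cosθ| = 0.0396·(35.12)²·|cos 98.4°| = 7.1364 m/s².

7.14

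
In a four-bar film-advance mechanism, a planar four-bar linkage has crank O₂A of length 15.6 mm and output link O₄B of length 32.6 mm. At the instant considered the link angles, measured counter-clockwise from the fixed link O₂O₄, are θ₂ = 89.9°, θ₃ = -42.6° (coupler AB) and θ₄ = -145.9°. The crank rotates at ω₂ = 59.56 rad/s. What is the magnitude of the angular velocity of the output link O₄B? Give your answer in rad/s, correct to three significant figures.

ω₂ = 59.56 rad/s
Differentiating the loop-closure r₂e^{iθ₂}+r₃e^{iθ₃}=r₁+r₄e^{iθ₄} gives r₂ω₂e^{iθ₂}+r₃ω₃e^{iθ₃}=r₄ω₄e^{iθ₄}.
Eliminating the other unknown: ω₄ = r₂ω₂ sin(θ₂−θ₃) / [r₄ sin(θ₄−θ₃)].
Numerator sine = +0.73728; denominator sine = -0.97318.
Result = 0.0156·59.56·(+0.73728) / (0.0326·(-0.97318)) = -21.592 rad/s; magnitude 21.592 rad/s.

21.6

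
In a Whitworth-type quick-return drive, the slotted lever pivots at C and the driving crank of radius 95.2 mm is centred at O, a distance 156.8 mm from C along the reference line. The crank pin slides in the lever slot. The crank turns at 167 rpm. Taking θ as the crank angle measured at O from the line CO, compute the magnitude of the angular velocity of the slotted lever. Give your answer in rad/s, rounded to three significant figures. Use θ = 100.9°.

3.90

ω = 17.49 rad/s (from 167 rpm).
Crank pin A relative to C: A = (d + r cosθ, r sinθ); lever angle φ = atan2(r sinθ, d + r cosθ).
Differentiating tanφ: φ̇ = rω(d cosθ + r)/(d² + r² + 2dr cosθ).
d² + r² + 2dr cosθ = |CA|² = 0.0280039 m²;  d cosθ + r = +0.06555 m.
|ω_lever| = |0.0952·17.49·+0.06555| / 0.0280039 = 3.897 rad/s.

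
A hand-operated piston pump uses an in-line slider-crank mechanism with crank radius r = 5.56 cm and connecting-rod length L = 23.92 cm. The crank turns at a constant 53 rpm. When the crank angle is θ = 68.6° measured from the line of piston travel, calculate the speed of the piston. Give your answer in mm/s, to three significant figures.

312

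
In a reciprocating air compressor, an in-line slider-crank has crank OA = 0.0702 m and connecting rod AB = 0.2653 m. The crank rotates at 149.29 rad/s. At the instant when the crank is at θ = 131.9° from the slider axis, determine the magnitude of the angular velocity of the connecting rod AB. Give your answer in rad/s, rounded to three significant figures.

26.9

ω = 149.3 rad/s
The rod makes angle φ with the slider axis where L sinφ = r sinθ; differentiating, L cosφ·φ̇ = r ω cosθ.
L cosφ = √(L² − r² sin²θ) = 0.2601 m.
|ω_rod| = r ω |cosθ| / √(L² − r² sin²θ) = 0.0702·149.3·0.66783/0.2601 = 26.908 rad/s.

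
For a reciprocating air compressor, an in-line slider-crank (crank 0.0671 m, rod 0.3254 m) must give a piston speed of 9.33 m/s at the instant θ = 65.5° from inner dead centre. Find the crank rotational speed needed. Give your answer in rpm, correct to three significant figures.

For an in-line slider-crank, |v_piston| = rω|sinθ|·[1 + r cosθ/√(L² − r² sin²θ)].
With r = 0.0671 m, L = 0.3254 m, θ = 65.5°: the bracketed kinematic factor |dx/dθ| = 0.066374 m.
ω = v/|dx/dθ| = 9.33/0.066374 = 140.57 rad/s.
N = 60ω/(2π) = 1342.3 rpm.

1340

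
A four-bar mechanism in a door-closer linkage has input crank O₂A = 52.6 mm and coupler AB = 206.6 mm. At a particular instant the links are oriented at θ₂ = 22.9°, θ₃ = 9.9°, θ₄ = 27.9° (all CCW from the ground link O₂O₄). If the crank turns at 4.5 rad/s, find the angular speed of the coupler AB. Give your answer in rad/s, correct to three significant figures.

0.323

ω₂ = 4.5 rad/s
Differentiating the loop-closure r₂e^{iθ₂}+r₃e^{iθ₃}=r₁+r₄e^{iθ₄} gives r₂ω₂e^{iθ₂}+r₃ω₃e^{iθ₃}=r₄ω₄e^{iθ₄}.
Eliminating the other unknown: ω₃ = r₂ω₂ sin(θ₄−θ₂) / [r₃ sin(θ₃−θ₄)].
Numerator sine = +0.08716; denominator sine = -0.30902.
Result = 0.0526·4.5·(+0.08716) / (0.2066·(-0.30902)) = -0.32313 rad/s; magnitude 0.32313 rad/s.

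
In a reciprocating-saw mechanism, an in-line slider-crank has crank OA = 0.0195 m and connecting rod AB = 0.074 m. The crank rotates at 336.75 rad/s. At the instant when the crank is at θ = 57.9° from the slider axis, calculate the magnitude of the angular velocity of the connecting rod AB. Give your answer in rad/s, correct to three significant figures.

48.4

ω = 336.8 rad/s
The rod makes angle φ with the slider axis where L sinφ = r sinθ; differentiating, L cosφ·φ̇ = r ω cosθ.
L cosφ = √(L² − r² sin²θ) = 0.072133 m.
|ω_rod| = r ω |cosθ| / √(L² − r² sin²θ) = 0.0195·336.8·0.53140/0.072133 = 48.376 rad/s.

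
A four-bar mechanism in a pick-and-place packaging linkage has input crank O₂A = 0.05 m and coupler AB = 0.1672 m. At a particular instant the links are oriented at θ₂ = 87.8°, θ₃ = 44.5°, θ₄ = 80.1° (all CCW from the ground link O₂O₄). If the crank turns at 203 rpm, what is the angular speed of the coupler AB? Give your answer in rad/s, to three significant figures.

ω₂ = 21.26 rad/s (from 203 rpm).
Differentiating the loop-closure r₂e^{iθ₂}+r₃e^{iθ₃}=r₁+r₄e^{iθ₄} gives r₂ω₂e^{iθ₂}+r₃ω₃e^{iθ₃}=r₄ω₄e^{iθ₄}.
Eliminating the other unknown: ω₃ = r₂ω₂ sin(θ₄−θ₂) / [r₃ sin(θ₃−θ₄)].
Numerator sine = -0.13399; denominator sine = -0.58212.
Result = 0.05·21.26·(-0.13399) / (0.1672·(-0.58212)) = +1.4632 rad/s; magnitude 1.4632 rad/s.

1.46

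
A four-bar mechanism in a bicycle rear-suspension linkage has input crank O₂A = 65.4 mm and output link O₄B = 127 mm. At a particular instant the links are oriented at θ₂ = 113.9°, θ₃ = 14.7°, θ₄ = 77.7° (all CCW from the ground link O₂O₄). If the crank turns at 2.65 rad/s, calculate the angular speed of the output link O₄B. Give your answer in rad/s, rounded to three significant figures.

1.51

ω₂ = 2.65 rad/s
Differentiating the loop-closure r₂e^{iθ₂}+r₃e^{iθ₃}=r₁+r₄e^{iθ₄} gives r₂ω₂e^{iθ₂}+r₃ω₃e^{iθ₃}=r₄ω₄e^{iθ₄}.
Eliminating the other unknown: ω₄ = r₂ω₂ sin(θ₂−θ₃) / [r₄ sin(θ₄−θ₃)].
Numerator sine = +0.98714; denominator sine = +0.89101.
Result = 0.0654·2.65·(+0.98714) / (0.127·(+0.89101)) = +1.5119 rad/s; magnitude 1.5119 rad/s.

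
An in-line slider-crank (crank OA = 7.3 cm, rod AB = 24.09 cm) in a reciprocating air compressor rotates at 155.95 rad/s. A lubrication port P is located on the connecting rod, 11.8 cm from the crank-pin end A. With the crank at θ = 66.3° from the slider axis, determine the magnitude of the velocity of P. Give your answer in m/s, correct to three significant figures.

11.3

ω = 155.9 rad/s.  Crank-pin speed |V_A| = rω = 11.384 m/s, perpendicular to OA.
Rod angle: sinφ = −(r/L) sinθ ⇒ φ = -16.109°; ω_rod = −rω cosθ/√(L²−r²sin²θ) = -19.771 rad/s.
V_P = V_A + ω_rod × AP, with AP = 0.118 m along the rod.
Components: V_Px = −rω sinθ − a·ω_rod·sinφ = -11.072 m/s;  V_Py = rω cosθ + a·ω_rod·cosφ = +2.3345 m/s.
|V_P| = √(V_Px² + V_Py²) = 11.315 m/s.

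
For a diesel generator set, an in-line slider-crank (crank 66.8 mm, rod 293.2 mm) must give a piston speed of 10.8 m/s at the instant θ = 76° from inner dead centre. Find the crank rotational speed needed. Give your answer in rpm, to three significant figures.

For an in-line slider-crank, |v_piston| = rω|sinθ|·[1 + r cosθ/√(L² − r² sin²θ)].
With r = 0.0668 m, L = 0.2932 m, θ = 76°: the bracketed kinematic factor |dx/dθ| = 0.068479 m.
ω = v/|dx/dθ| = 10.8/0.068479 = 157.71 rad/s.
N = 60ω/(2π) = 1506 rpm.

1510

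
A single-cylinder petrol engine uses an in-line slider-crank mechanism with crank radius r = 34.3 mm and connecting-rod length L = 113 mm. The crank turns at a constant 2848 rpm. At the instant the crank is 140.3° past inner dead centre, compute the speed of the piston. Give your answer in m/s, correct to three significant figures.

4.98

ω = 2π·2848/60 = 298.2 rad/s
For an in-line slider-crank, x = r cosθ + √(L² − r² sin²θ), so v = −rω sinθ·[1 + r cosθ/√(L² − r² sin²θ)].
With r = 0.0343 m, L = 0.113 m, θ = 140.3°: √(L² − r² sin²θ) = 0.11086 m.
v = −0.0343·298.2·0.63877·[1 + 0.0343·-0.76940/0.11086] = -4.9788 m/s.
|v| = 4.9788 m/s.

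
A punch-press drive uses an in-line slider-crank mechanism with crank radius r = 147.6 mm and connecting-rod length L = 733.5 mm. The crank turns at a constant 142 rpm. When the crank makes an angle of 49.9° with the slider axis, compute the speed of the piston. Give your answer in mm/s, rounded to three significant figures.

1900

ω = 2π·142/60 = 14.87 rad/s
For an in-line slider-crank, x = r cosθ + √(L² − r² sin²θ), so v = −rω sinθ·[1 + r cosθ/√(L² − r² sin²θ)].
With r = 0.1476 m, L = 0.7335 m, θ = 49.9°: √(L² − r² sin²θ) = 0.72476 m.
v = −0.1476·14.87·0.76492·[1 + 0.1476·0.64412/0.72476] = -1.8991 m/s.
|v| = 1.8991 m/s = 1899.1 mm/s.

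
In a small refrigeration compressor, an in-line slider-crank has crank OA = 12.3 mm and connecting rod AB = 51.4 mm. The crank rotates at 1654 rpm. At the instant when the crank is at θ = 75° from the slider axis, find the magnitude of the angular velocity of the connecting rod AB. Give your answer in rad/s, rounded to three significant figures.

ω = 173.2 rad/s (converted from 1654 rpm).
The rod makes angle φ with the slider axis where L sinφ = r sinθ; differentiating, L cosφ·φ̇ = r ω cosθ.
L cosφ = √(L² − r² sin²θ) = 0.050008 m.
|ω_rod| = r ω |cosθ| / √(L² − r² sin²θ) = 0.0123·173.2·0.25882/0.050008 = 11.026 rad/s.

11.0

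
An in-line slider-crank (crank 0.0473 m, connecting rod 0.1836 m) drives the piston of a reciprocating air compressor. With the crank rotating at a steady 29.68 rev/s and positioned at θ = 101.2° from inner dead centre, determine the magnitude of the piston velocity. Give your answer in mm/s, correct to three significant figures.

ω = 2π·29.7 = 186.5 rad/s
For an in-line slider-crank, x = r cosθ + √(L² − r² sin²θ), so v = −rω sinθ·[1 + r cosθ/√(L² − r² sin²θ)].
With r = 0.0473 m, L = 0.1836 m, θ = 101.2°: √(L² − r² sin²θ) = 0.17764 m.
v = −0.0473·186.5·0.98096·[1 + 0.0473·-0.19423/0.17764] = -8.2052 m/s.
|v| = 8.2052 m/s = 8205.2 mm/s.

8210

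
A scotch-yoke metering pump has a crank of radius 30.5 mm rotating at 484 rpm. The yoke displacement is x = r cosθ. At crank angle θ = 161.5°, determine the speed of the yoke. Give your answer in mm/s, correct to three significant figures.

ω = 50.68 rad/s (from 484 rpm).
x = r cosθ ⇒ ẋ = −rω sinθ.
|v| = rω|sinθ| = 0.0305·50.68·|sin 161.5°| = 0.49051 m/s = 490.51 mm/s.

491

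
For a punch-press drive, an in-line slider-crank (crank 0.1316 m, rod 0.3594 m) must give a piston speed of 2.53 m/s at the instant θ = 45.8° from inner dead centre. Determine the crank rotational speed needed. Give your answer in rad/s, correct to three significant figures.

For an in-line slider-crank, |v_piston| = rω|sinθ|·[1 + r cosθ/√(L² − r² sin²θ)].
With r = 0.1316 m, L = 0.3594 m, θ = 45.8°: the bracketed kinematic factor |dx/dθ| = 0.11931 m.
ω = v/|dx/dθ| = 2.53/0.11931 = 21.206 rad/s.

21.2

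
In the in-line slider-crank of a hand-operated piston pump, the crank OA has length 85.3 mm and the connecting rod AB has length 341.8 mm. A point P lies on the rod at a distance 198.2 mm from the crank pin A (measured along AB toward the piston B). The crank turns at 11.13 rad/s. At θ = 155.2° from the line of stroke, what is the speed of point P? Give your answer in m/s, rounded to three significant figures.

ω = 11.13 rad/s.  Crank-pin speed |V_A| = rω = 0.94939 m/s, perpendicular to OA.
Rod angle: sinφ = −(r/L) sinθ ⇒ φ = -6.009°; ω_rod = −rω cosθ/√(L²−r²sin²θ) = +2.5354 rad/s.
V_P = V_A + ω_rod × AP, with AP = 0.1982 m along the rod.
Components: V_Px = −rω sinθ − a·ω_rod·sinφ = -0.34562 m/s;  V_Py = rω cosθ + a·ω_rod·cosφ = -0.36208 m/s.
|V_P| = √(V_Px² + V_Py²) = 0.50056 m/s.

0.501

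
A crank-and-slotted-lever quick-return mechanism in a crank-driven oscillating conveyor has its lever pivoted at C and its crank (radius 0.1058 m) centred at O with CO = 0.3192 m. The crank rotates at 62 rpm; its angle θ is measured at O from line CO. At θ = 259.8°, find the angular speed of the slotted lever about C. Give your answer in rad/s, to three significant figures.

0.335

ω = 6.493 rad/s (from 62 rpm).
Crank pin A relative to C: A = (d + r cosθ, r sinθ); lever angle φ = atan2(r sinθ, d + r cosθ).
Differentiating tanφ: φ̇ = rω(d cosθ + r)/(d² + r² + 2dr cosθ).
d² + r² + 2dr cosθ = |CA|² = 0.101121 m²;  d cosθ + r = +0.049275 m.
|ω_lever| = |0.1058·6.493·+0.049275| / 0.101121 = 0.33472 rad/s.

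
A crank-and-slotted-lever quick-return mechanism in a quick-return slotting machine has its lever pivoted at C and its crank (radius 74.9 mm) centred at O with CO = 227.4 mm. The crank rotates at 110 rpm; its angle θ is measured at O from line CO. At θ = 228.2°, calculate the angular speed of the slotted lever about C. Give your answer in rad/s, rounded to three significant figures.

ω = 11.52 rad/s (from 110 rpm).
Crank pin A relative to C: A = (d + r cosθ, r sinθ); lever angle φ = atan2(r sinθ, d + r cosθ).
Differentiating tanφ: φ̇ = rω(d cosθ + r)/(d² + r² + 2dr cosθ).
d² + r² + 2dr cosθ = |CA|² = 0.0346157 m²;  d cosθ + r = -0.076669 m.
|ω_lever| = |0.0749·11.52·-0.076669| / 0.0346157 = 1.911 rad/s.

1.91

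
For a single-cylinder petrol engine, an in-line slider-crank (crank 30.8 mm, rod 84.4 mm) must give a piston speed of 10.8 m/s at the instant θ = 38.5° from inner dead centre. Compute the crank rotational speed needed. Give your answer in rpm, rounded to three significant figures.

For an in-line slider-crank, |v_piston| = rω|sinθ|·[1 + r cosθ/√(L² − r² sin²θ)].
With r = 0.0308 m, L = 0.0844 m, θ = 38.5°: the bracketed kinematic factor |dx/dθ| = 0.024796 m.
ω = v/|dx/dθ| = 10.8/0.024796 = 435.55 rad/s.
N = 60ω/(2π) = 4159.2 rpm.

4160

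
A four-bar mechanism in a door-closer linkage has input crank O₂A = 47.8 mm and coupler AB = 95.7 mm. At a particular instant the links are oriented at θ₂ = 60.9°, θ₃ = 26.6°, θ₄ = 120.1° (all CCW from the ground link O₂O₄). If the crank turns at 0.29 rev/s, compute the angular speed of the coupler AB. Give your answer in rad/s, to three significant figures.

0.783

ω₂ = 1.822 rad/s (from 0.29 rev/s).
Differentiating the loop-closure r₂e^{iθ₂}+r₃e^{iθ₃}=r₁+r₄e^{iθ₄} gives r₂ω₂e^{iθ₂}+r₃ω₃e^{iθ₃}=r₄ω₄e^{iθ₄}.
Eliminating the other unknown: ω₃ = r₂ω₂ sin(θ₄−θ₂) / [r₃ sin(θ₃−θ₄)].
Numerator sine = +0.85896; denominator sine = -0.99813.
Result = 0.0478·1.822·(+0.85896) / (0.0957·(-0.99813)) = -0.78321 rad/s; magnitude 0.78321 rad/s.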